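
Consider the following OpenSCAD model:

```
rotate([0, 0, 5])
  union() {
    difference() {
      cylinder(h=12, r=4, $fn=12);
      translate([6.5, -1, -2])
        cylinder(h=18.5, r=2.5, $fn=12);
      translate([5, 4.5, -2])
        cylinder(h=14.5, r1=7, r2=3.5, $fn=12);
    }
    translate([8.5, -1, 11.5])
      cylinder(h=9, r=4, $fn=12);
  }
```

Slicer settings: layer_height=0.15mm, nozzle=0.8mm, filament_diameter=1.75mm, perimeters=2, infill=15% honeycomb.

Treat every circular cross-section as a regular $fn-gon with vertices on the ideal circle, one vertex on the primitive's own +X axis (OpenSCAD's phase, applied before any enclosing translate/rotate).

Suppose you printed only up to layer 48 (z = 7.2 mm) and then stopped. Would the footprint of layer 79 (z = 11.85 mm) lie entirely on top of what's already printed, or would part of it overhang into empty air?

Compare the two slices. At z = 7.2: the r=4 cylinder contributes a regular 12-gon of circumradius 4 (area = (12/2)·4.000²·sin(360°/12) = 48.00 mm²); the cylinder at (6.5, -1): section is a regular 12-gon, circumradius r=2.5 (area = (12/2)·2.500²·sin(360°/12) = 18.75 mm²); the cone at (5, 4.5) (r1=7→r2=3.5) has section circumradius 4.779 here — a regular 12-gon (area = (12/2)·4.779²·sin(360°/12) = 68.53 mm²); After the difference (first − rest): starting from the r=4 cylinder (48.00 mm²), the r=2.5 cylinder at (6.5, -1) misses the remaining region (no effect); the cone at (5, 4.5) partially overlaps it — only the 6.65 mm² overlap (of its 68.53 mm²) is removed, clipping the outline — area = 41.35 mm²; the cylinder at (8.5, -1) is not intersected at this z (z outside [11.5, 20.5]); Merging all regions: only that combined region is present, so the union is just that shape — area = 41.35 mm²; (rotated 5° about Z; rotation is an isometry so areas/perimeters/island counts are preserved). At z = 11.85: the r=4 cylinder gives a regular 12-gon of circumradius 4 (constant along its height) (area = (12/2)·4.000²·sin(360°/12) = 48.00 mm²); the cylinder at (6.5, -1): section is a regular 12-gon, circumradius r=2.5 (area = (12/2)·2.500²·sin(360°/12) = 18.75 mm²); the cone at (5, 4.5) contributes a regular 12-gon of circumradius 3.657 (interpolated between r1=7 and r2=3.5 at t=0.955) (area = (12/2)·3.657²·sin(360°/12) = 40.12 mm²); Subtracting the remaining from the first: starting from the r=4 cylinder (48.00 mm²), the r=2.5 cylinder at (6.5, -1) misses the remaining region (no effect); the cone at (5, 4.5) partially overlaps it — only the 1.70 mm² overlap (of its 40.12 mm²) is removed, clipping the outline — area = 46.30 mm²; the r=4 cylinder at (8.5, -1) contributes a regular 12-gon of circumradius 4 (area = (12/2)·4.000²·sin(360°/12) = 48.00 mm²); Merging all regions: the 2 present regions are separate (no shared area or edge), so areas and boundary lengths simply add and each stays a separate island — area = 94.30 mm²; (rotated 5° about Z; rotation is an isometry so areas/perimeters/island counts are preserved). Checking containment: at z = 11.85 the cross-section extends beyond the z = 7.2 cross-section by about 52.94 mm².

part overhangs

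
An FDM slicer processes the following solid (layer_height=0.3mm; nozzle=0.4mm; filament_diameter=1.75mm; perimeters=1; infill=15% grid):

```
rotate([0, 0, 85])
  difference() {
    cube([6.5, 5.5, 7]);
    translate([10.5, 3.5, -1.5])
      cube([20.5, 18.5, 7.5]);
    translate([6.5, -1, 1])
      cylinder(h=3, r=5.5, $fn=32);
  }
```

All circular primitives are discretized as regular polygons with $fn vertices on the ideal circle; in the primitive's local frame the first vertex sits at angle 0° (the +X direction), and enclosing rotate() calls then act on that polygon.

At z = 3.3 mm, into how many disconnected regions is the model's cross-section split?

1

At z = 3.3 mm: the 6.5×5.5 cube contributes its full rectangle; the 20.5×18.5 cube at (10.5, 3.5) contributes its full rectangle; the r=5.5 cylinder at (6.5, -1) gives a regular 32-gon of circumradius 5.5 (constant along its height); Subtracting the remaining from the first: starting from the 6.5×5.5 cube, the 20.5×18.5 cube at (10.5, 3.5) misses the remaining region (no effect); the r=5.5 cylinder at (6.5, -1) partially overlaps it — only the 18.16 mm² overlap (of its 94.42 mm²) is removed, clipping the outline — 1 connected region; (rotated 85° about Z; rotation is an isometry so areas/perimeters/island counts are preserved). The result has 1 disconnected region.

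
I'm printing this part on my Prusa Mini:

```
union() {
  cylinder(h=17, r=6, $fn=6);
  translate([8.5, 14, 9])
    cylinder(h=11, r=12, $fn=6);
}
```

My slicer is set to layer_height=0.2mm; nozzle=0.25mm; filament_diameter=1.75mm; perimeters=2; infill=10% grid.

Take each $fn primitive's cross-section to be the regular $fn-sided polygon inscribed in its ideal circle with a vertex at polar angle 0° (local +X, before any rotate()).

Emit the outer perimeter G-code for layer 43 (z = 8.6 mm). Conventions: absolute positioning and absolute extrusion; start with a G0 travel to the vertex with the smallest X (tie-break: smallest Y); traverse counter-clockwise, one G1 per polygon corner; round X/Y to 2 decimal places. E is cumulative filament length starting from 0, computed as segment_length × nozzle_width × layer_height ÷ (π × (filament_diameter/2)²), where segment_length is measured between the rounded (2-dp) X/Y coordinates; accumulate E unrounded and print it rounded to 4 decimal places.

At z = 8.6 mm: the cylinder: section is a regular 6-gon, circumradius r=6; the cylinder at (8.5, 14) does not reach this height (z outside [9, 20]); Merging all regions: only the r=6 cylinder is present, so the union is just that shape — 1 connected region. The outline is a single polygon with 6 vertices. Extrusion per mm of travel: 0.25 × 0.2 / (π × 0.875²) = 0.020788. Accumulating E over each segment gives final E = 0.7486.

G0 X-6.00 Y0.00 Z8.60
G1 X-3.00 Y-5.20 E0.1248
G1 X3.00 Y-5.20 E0.2495
G1 X6.00 Y0.00 E0.3743
G1 X3.00 Y5.20 E0.4991
G1 X-3.00 Y5.20 E0.6238
G1 X-6.00 Y0.00 E0.7486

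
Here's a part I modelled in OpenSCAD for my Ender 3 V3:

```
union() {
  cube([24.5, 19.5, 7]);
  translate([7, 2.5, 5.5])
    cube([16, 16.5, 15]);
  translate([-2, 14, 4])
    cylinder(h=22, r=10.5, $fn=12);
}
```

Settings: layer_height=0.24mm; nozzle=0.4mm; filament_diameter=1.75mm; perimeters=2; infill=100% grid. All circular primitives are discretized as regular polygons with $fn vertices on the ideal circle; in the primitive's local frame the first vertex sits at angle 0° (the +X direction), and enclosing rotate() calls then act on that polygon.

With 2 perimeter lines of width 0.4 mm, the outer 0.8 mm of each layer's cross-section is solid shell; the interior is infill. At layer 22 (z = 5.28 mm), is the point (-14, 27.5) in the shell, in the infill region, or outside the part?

outside

At z = 5.28 mm: the cube is present — its section is the full 24.5×19.5 rectangle; the cube at (7, 2.5) does not reach this height (z outside [5.5, 20.5]); the r=10.5 cylinder at (-2, 14) gives a regular 12-gon of circumradius 10.5 (constant along its height); Combining (union): the regions partially overlap (shared area 104.90 mm²), so overlapping operands fuse into one piece — 1 connected region. Overall, the cross-section is a single solid region. The nearest boundary edge runs (-11.09, 19.25)→(-7.25, 23.09); distance from the point to it = 7.89 mm. The point is not inside any of the regions above, so it lies outside the cross-section (7.89 mm from the nearest boundary).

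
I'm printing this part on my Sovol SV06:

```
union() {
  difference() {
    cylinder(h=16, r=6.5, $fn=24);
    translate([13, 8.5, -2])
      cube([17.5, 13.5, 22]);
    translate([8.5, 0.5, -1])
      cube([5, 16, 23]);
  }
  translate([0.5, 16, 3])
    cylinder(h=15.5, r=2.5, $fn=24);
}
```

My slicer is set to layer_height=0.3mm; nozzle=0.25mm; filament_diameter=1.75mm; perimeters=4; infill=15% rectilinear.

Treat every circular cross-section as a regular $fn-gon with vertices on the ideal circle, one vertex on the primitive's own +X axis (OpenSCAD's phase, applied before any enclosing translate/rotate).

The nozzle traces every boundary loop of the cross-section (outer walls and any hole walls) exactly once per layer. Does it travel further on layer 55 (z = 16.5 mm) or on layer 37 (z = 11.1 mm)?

layer 37 (z = 11.1 mm)

Layer 55 (z = 16.5): the cylinder is absent (z outside [0, 16]); the cube at (13, 8.5) (footprint 17.5×13.5) is included at this height (perimeter 62.00 mm); the cube at (8.5, 0.5) (footprint 5×16) is included at this height (perimeter 42.00 mm); Taking the first minus the rest: the first operand is absent here, so nothing remains; the cylinder at (0.5, 16): section is a regular 24-gon, circumradius r=2.5 (perimeter = 2·24·2.500·sin(180°/24) = 15.66 mm); Combining (union): only the r=2.5 cylinder at (0.5, 16) is present, so the union is just that shape — boundary = 15.66 mm. So its perimeter = 15.66 mm. Layer 37 (z = 11.1): the r=6.5 cylinder contributes a regular 24-gon of circumradius 6.5 (perimeter = 2·24·6.500·sin(180°/24) = 40.72 mm); the cube at (13, 8.5) (footprint 17.5×13.5) is included at this height (perimeter 62.00 mm); the 5×16 cube at (8.5, 0.5) contributes its full rectangle (perimeter 42.00 mm); Subtracting the remaining from the first: starting from the r=6.5 cylinder, the 17.5×13.5 cube at (13, 8.5) misses the remaining region (no effect); the 5×16 cube at (8.5, 0.5) misses the remaining region (no effect) — boundary = 40.72 mm; the cylinder at (0.5, 16): section is a regular 24-gon, circumradius r=2.5 (perimeter = 2·24·2.500·sin(180°/24) = 15.66 mm); Merging all regions: the 2 present regions are separate (no shared area or edge), so areas and boundary lengths simply add and each stays a separate island — boundary = 56.39 mm. So its perimeter = 56.39 mm. Layer 37 is larger (56.39 vs 15.66 mm).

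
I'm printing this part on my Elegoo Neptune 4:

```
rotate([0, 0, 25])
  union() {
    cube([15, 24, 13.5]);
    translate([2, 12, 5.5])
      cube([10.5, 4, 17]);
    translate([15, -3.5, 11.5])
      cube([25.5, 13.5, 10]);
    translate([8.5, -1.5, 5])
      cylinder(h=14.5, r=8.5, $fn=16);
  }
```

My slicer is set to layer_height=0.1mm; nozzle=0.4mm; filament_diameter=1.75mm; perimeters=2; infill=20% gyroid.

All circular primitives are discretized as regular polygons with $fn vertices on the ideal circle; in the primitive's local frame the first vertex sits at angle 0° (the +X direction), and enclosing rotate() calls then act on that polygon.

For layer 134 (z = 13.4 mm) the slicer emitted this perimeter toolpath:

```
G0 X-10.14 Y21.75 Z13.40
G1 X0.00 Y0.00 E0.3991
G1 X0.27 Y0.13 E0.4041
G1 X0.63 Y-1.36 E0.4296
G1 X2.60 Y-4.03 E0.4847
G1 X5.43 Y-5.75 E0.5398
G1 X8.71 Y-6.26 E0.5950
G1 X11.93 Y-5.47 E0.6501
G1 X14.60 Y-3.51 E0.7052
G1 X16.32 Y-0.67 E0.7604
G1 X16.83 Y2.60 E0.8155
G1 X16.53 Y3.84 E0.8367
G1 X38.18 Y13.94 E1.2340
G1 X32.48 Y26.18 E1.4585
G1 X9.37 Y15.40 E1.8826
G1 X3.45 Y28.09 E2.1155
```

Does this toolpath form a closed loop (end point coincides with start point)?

Start point (G0): (-10.14, 21.75). End point (last G1): the path does not return to the start — open.

no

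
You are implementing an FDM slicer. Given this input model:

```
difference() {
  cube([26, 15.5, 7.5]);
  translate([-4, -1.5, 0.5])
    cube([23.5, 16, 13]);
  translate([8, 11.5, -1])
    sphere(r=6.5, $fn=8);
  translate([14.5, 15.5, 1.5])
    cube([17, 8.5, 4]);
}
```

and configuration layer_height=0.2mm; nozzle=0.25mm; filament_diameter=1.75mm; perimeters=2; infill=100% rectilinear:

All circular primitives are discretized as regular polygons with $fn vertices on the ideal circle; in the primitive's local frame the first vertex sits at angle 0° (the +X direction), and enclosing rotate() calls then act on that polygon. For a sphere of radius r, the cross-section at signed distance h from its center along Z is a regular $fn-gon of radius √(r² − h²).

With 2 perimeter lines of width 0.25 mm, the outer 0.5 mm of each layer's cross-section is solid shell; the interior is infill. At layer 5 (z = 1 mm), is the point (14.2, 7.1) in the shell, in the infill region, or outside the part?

outside

At z = 1 mm: the cube (footprint 26×15.5) is included at this height; the 23.5×16 cube at (-4, -1.5) contributes its full rectangle; the r=6.5 sphere at (8, 11.5) contributes a regular 8-gon of circumradius √(6.5²−2²) = 6.185; the cube at (14.5, 15.5) is absent (z outside [1.5, 5.5]); Taking the first minus the rest: starting from the 26×15.5 cube, the 23.5×16 cube at (-4, -1.5) partially overlaps it — only the 282.75 mm² overlap (of its 376.00 mm²) is removed, clipping the outline; the r=6.5 sphere at (8, 11.5) partially overlaps it — only the 9.47 mm² overlap (of its 108.19 mm²) is removed, clipping the outline — 2 connected regions. Overall, the cross-section has 2 separate islands. The nearest boundary edge runs (19.50, 0.00)→(19.50, 14.50); distance from the point to it = 5.30 mm. The point is not inside any of the regions above, so it lies outside the cross-section (5.30 mm from the nearest boundary).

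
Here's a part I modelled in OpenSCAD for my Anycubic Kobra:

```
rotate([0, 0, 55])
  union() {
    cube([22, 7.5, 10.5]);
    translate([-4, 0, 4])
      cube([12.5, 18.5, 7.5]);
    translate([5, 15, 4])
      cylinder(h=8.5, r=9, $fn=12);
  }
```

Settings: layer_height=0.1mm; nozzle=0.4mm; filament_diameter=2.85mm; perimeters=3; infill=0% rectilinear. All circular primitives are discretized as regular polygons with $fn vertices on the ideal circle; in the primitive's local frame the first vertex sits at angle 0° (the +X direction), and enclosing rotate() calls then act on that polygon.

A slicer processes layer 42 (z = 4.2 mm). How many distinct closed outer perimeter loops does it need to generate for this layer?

1

At z = 4.2 mm: the cube (footprint 22×7.5) is included at this height; the cube at (-4, 0) is present — its section is the full 12.5×18.5 rectangle; the cylinder at (5, 15): section is a regular 12-gon, circumradius r=9; Merging all regions: the regions partially overlap (shared area 196.94 mm²), so overlapping operands fuse into one piece — 1 connected region; (rotated 55° about Z; rotation is an isometry so areas/perimeters/island counts are preserved). The result has 1 disconnected region.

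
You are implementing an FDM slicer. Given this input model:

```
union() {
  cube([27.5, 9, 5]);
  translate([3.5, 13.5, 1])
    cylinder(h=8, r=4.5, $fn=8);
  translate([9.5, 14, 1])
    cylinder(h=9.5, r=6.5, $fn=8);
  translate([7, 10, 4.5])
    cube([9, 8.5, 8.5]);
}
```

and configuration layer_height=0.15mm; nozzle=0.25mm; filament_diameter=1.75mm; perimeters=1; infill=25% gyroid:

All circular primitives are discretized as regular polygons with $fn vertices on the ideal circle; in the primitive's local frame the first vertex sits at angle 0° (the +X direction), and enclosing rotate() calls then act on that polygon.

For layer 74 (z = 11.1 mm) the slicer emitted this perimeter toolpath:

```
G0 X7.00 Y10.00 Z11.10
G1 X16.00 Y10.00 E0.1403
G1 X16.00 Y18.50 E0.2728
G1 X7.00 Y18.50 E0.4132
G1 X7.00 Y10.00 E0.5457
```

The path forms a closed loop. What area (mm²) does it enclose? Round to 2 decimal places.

76.50 mm²

Apply the shoelace formula to the sequence of (X, Y) vertices; enclosed area = 76.50 mm².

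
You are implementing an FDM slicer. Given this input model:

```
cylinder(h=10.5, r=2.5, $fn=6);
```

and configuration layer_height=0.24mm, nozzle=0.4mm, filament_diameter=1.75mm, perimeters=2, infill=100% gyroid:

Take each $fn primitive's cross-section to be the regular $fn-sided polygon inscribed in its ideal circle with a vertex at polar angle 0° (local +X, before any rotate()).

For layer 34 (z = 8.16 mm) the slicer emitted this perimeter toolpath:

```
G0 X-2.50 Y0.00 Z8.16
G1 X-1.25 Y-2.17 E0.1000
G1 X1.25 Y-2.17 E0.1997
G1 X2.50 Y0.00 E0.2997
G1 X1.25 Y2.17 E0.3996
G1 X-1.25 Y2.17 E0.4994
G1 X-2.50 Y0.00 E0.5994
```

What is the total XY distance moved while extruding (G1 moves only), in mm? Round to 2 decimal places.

15.02 mm

Sum the Euclidean lengths of each G1 segment: total = 15.02 mm.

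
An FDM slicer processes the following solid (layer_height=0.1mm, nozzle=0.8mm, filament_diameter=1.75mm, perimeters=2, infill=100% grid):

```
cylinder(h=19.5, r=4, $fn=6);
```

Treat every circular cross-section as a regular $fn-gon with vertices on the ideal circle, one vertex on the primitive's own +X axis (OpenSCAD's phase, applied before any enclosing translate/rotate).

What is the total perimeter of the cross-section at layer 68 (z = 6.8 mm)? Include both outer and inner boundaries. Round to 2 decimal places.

24.00 mm

At z = 6.8 mm: the r=4 cylinder gives a regular 6-gon of circumradius 4 (constant along its height) (perimeter = 2·6·4.000·sin(180°/6) = 24.00 mm). Overall, the cross-section is a single solid region. Total boundary length (outer) = 24.00 mm.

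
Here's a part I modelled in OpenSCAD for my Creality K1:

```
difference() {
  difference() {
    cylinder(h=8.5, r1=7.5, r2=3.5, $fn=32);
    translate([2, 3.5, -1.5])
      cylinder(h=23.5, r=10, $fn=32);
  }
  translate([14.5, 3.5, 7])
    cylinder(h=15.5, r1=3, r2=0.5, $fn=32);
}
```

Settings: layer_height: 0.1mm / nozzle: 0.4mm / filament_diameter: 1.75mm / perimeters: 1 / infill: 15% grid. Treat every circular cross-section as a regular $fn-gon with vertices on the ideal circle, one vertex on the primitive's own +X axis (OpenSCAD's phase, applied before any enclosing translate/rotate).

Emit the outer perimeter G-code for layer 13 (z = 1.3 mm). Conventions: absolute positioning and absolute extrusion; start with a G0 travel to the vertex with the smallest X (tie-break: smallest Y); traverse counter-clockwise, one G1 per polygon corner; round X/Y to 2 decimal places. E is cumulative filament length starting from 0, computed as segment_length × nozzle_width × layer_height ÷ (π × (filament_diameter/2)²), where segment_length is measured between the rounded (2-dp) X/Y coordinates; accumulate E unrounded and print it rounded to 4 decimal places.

At z = 1.3 mm: the cone contributes a regular 32-gon of circumradius 6.888 (interpolated between r1=7.5 and r2=3.5 at t=0.153); the cylinder at (2, 3.5): section is a regular 32-gon, circumradius r=10; Taking the first minus the rest: starting from the cone, the r=10 cylinder at (2, 3.5) partially overlaps it — only the 141.12 mm² overlap (of its 312.14 mm²) is removed, clipping the outline — 1 connected region; the cone at (14.5, 3.5) does not reach this height (z outside [7, 22.5]); Subtracting the remaining from the first: none of the subtracted shapes is present at this height, so the result so far is unchanged — 1 connected region. The outline is a single polygon with 17 vertices. Extrusion per mm of travel: 0.4 × 0.1 / (π × 0.875²) = 0.016630. Accumulating E over each segment gives final E = 0.3822.

G0 X-6.77 Y-1.20 Z1.30
G1 X-6.76 Y-1.34 E0.0023
G1 X-6.36 Y-2.64 E0.0250
G1 X-5.73 Y-3.83 E0.0473
G1 X-4.87 Y-4.87 E0.0698
G1 X-3.83 Y-5.73 E0.0922
G1 X-2.64 Y-6.36 E0.1146
G1 X-1.34 Y-6.76 E0.1372
G1 X0.00 Y-6.89 E0.1596
G1 X1.34 Y-6.76 E0.1820
G1 X2.28 Y-6.47 E0.1984
G1 X2.00 Y-6.50 E0.2031
G1 X0.05 Y-6.31 E0.2356
G1 X-1.83 Y-5.74 E0.2683
G1 X-3.56 Y-4.81 E0.3010
G1 X-5.07 Y-3.57 E0.3335
G1 X-6.31 Y-2.06 E0.3660
G1 X-6.77 Y-1.20 E0.3822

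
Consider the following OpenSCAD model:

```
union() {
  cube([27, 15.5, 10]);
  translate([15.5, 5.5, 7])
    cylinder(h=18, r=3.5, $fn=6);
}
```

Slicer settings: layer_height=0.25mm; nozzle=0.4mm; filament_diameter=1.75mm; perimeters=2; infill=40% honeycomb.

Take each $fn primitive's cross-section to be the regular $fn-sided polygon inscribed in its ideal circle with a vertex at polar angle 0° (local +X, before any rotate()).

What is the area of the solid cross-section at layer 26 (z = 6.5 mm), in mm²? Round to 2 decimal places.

At z = 6.5 mm: the cube is present — its section is the full 27×15.5 rectangle (area 418.50 mm²); the cylinder at (15.5, 5.5) does not reach this height (z outside [7, 25]); Merging all regions: only the 27×15.5 cube is present, so the union is just that shape — area = 418.50 mm². Overall, the cross-section is a single solid region. Net area = 418.50 mm².

418.50 mm²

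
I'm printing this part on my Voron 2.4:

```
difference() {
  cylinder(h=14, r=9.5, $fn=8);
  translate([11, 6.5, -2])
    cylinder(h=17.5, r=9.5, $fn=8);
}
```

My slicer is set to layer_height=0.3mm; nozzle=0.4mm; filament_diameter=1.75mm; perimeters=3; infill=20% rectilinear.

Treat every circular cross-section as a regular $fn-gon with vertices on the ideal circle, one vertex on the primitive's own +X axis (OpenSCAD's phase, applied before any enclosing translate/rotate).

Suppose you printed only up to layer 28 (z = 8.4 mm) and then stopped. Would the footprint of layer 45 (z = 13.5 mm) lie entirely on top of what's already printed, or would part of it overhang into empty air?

entirely on top

Compare the two slices. At z = 8.4: the cylinder: section is a regular 8-gon, circumradius r=9.5 (area = (8/2)·9.500²·sin(360°/8) = 255.27 mm²); the r=9.5 cylinder at (11, 6.5) gives a regular 8-gon of circumradius 9.5 (constant along its height) (area = (8/2)·9.500²·sin(360°/8) = 255.27 mm²); After the difference (first − rest): starting from the r=9.5 cylinder (255.27 mm²), the r=9.5 cylinder at (11, 6.5) partially overlaps it — only the 46.06 mm² overlap (of its 255.27 mm²) is removed, clipping the outline — area = 209.20 mm². At z = 13.5: the r=9.5 cylinder contributes a regular 8-gon of circumradius 9.5 (area = (8/2)·9.500²·sin(360°/8) = 255.27 mm²); the r=9.5 cylinder at (11, 6.5) contributes a regular 8-gon of circumradius 9.5 (area = (8/2)·9.500²·sin(360°/8) = 255.27 mm²); Taking the first minus the rest: starting from the r=9.5 cylinder (255.27 mm²), the r=9.5 cylinder at (11, 6.5) partially overlaps it — only the 46.06 mm² overlap (of its 255.27 mm²) is removed, clipping the outline — area = 209.20 mm². Checking containment: the cross-section at z = 13.5 is a subset of the cross-section at z = 8.4.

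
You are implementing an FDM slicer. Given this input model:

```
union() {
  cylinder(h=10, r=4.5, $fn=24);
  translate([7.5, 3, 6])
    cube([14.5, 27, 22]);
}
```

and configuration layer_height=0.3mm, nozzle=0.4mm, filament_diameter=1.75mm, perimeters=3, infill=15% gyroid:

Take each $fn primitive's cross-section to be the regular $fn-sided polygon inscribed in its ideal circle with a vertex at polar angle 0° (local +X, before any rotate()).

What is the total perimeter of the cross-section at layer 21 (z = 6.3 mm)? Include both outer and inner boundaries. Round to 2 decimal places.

111.19 mm

At z = 6.3 mm: the cylinder: section is a regular 24-gon, circumradius r=4.5 (perimeter = 2·24·4.500·sin(180°/24) = 28.19 mm); the 14.5×27 cube at (7.5, 3) contributes its full rectangle (perimeter 83.00 mm); Combining (union): the 2 present regions are separate (no shared area or edge), so areas and boundary lengths simply add and each stays a separate island — boundary = 111.19 mm. Overall, the cross-section has 2 separate islands. Total boundary length (outer) = 111.19 mm.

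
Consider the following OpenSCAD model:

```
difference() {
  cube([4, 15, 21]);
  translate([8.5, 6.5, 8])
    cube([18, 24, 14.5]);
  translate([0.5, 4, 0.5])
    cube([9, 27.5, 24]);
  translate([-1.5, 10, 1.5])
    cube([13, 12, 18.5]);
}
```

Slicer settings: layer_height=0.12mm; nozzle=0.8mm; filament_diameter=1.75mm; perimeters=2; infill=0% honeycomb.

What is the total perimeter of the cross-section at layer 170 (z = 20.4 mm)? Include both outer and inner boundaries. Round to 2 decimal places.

38.00 mm

At z = 20.4 mm: the cube (footprint 4×15) is included at this height (perimeter 38.00 mm); the cube at (8.5, 6.5) is present — its section is the full 18×24 rectangle (perimeter 84.00 mm); the cube at (0.5, 4) is present — its section is the full 9×27.5 rectangle (perimeter 73.00 mm); the cube at (-1.5, 10) does not reach this height (z outside [1.5, 20]); After the difference (first − rest): starting from the 4×15 cube, the 18×24 cube at (8.5, 6.5) misses the remaining region (no effect); the 9×27.5 cube at (0.5, 4) partially overlaps it — only the 38.50 mm² overlap (of its 247.50 mm²) is removed, clipping the outline — boundary = 38.00 mm. Overall, the cross-section is a single solid region. Total boundary length (outer) = 38.00 mm.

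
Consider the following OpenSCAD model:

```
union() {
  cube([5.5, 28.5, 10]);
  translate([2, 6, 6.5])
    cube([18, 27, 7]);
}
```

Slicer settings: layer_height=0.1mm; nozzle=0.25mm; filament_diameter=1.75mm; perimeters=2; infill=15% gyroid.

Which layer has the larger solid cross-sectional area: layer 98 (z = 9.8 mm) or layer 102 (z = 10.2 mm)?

layer 98 (z = 9.8 mm)

Layer 98 (z = 9.8): the cube is present — its section is the full 5.5×28.5 rectangle (area 156.75 mm²); the cube at (2, 6) is present — its section is the full 18×27 rectangle (area 486.00 mm²); Taking the union: the regions partially overlap — summed areas 642.75 mm² minus the doubly-counted overlap 78.75 mm² gives 564.00 mm² — area = 564.00 mm². So its area = 564.00 mm². Layer 102 (z = 10.2): the cube is absent (z outside [0, 10]); the cube at (2, 6) (footprint 18×27) is included at this height (area 486.00 mm²); Combining (union): only the 18×27 cube at (2, 6) is present, so the union is just that shape — area = 486.00 mm². So its area = 486.00 mm². Layer 98 is larger (564.00 vs 486.00 mm²).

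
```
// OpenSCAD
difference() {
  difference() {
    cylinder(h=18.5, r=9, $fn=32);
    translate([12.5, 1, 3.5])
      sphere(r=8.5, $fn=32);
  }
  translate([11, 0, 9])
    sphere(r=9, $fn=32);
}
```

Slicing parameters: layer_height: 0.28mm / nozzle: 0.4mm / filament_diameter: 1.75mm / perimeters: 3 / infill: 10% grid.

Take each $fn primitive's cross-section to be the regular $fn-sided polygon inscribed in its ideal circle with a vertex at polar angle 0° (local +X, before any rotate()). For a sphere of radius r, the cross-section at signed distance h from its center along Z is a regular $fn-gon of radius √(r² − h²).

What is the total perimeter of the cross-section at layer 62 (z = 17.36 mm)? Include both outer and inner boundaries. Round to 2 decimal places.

At z = 17.36 mm: the r=9 cylinder gives a regular 32-gon of circumradius 9 (constant along its height) (perimeter = 2·32·9.000·sin(180°/32) = 56.46 mm); the sphere at (12.5, 1) is not intersected at this z (|z−center|=13.860 > r=8.5); Subtracting the remaining from the first: none of the subtracted shapes is present at this height, so the r=9 cylinder is unchanged — boundary = 56.46 mm; the r=9 sphere at (11, 0) slices to a regular 32-gon of circumradius 3.333 (√(r²−h²) with h=8.36 from center) (perimeter = 2·32·3.333·sin(180°/32) = 20.91 mm); Subtracting the remaining from the first: starting from that combined region, the r=9 sphere at (11, 0) partially overlaps it — only the 4.18 mm² overlap (of its 34.68 mm²) is removed, clipping the outline — boundary = 56.90 mm. Overall, the cross-section is a single solid region. Total boundary length (outer) = 56.90 mm.

56.90 mm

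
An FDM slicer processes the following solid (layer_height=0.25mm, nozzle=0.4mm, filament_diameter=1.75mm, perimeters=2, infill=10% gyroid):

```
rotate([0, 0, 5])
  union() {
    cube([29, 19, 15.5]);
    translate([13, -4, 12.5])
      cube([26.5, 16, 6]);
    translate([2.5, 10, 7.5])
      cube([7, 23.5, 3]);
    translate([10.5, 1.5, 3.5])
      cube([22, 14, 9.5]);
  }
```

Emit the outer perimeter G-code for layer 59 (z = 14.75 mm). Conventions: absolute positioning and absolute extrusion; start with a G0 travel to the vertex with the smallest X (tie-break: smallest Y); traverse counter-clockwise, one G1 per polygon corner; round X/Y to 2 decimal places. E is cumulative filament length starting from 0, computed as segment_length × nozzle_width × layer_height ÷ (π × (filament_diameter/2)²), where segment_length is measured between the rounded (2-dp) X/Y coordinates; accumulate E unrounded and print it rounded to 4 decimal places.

G0 X-1.66 Y18.93 Z14.75
G1 X0.00 Y0.00 E0.7900
G1 X12.95 Y1.13 E1.3305
G1 X13.30 Y-2.85 E1.4966
G1 X39.70 Y-0.54 E2.5984
G1 X38.30 Y15.40 E3.2636
G1 X27.84 Y14.48 E3.7002
G1 X27.23 Y21.46 E3.9915
G1 X-1.66 Y18.93 E5.1972

At z = 14.75 mm: the cube (footprint 29×19) is included at this height; the cube at (13, -4) is present — its section is the full 26.5×16 rectangle; the cube at (2.5, 10) is absent (z outside [7.5, 10.5]); the cube at (10.5, 1.5) is absent (z outside [3.5, 13]); Combining (union): the regions partially overlap (shared area 192.00 mm²), so overlapping operands fuse into one piece — 1 connected region; (whole slice rotated 5° about Z — lengths, areas and connectivity unchanged). The outline is a single polygon with 8 vertices. Extrusion per mm of travel: 0.4 × 0.25 / (π × 0.875²) = 0.041575. Accumulating E over each segment gives final E = 5.1972.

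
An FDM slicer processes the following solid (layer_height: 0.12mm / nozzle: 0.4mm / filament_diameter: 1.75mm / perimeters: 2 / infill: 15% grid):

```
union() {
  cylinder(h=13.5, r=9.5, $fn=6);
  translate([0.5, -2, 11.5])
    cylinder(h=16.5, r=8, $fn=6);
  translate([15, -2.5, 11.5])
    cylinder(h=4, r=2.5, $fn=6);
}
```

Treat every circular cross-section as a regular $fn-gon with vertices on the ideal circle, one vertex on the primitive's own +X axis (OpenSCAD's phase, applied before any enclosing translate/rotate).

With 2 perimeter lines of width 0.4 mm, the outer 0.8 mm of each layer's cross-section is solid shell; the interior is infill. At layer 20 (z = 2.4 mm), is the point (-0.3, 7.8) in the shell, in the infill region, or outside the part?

At z = 2.4 mm: the r=9.5 cylinder contributes a regular 6-gon of circumradius 9.5; the cylinder at (0.5, -2) is absent (z outside [11.5, 28]); the cylinder at (15, -2.5) does not reach this height (z outside [11.5, 15.5]); Merging all regions: only the r=9.5 cylinder is present, so the union is just that shape — 1 connected region. Overall, the cross-section is a single solid region. The nearest boundary edge runs (4.75, 8.23)→(-4.75, 8.23); distance from the point to it = 0.43 mm. The point is inside the cross-section, 0.43 mm from the nearest boundary — within the 0.8 mm shell band (2 × 0.4).

shell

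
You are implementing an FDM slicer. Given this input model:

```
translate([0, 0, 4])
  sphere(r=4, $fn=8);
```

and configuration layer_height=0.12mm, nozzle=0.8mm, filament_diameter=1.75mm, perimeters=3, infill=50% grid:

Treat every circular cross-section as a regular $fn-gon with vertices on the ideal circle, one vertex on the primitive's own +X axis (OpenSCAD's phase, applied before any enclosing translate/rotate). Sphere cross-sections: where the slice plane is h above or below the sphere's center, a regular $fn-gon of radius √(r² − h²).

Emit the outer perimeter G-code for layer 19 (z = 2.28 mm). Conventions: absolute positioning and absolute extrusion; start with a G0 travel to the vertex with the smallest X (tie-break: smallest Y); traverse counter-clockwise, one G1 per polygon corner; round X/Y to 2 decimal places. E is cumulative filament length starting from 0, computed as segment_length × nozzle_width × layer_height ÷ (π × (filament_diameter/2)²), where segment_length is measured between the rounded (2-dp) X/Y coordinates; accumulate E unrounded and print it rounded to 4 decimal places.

At z = 2.28 mm: the sphere: section is a regular 8-gon, circumradius = √(r²−h²) = √(4²−1.72²) = 3.611. The outline is a single polygon with 8 vertices. Extrusion per mm of travel: 0.8 × 0.12 / (π × 0.875²) = 0.039912. Accumulating E over each segment gives final E = 0.8818.

G0 X-3.61 Y0.00 Z2.28
G1 X-2.55 Y-2.55 E0.1102
G1 X0.00 Y-3.61 E0.2204
G1 X2.55 Y-2.55 E0.3307
G1 X3.61 Y0.00 E0.4409
G1 X2.55 Y2.55 E0.5511
G1 X0.00 Y3.61 E0.6613
G1 X-2.55 Y2.55 E0.7715
G1 X-3.61 Y0.00 E0.8818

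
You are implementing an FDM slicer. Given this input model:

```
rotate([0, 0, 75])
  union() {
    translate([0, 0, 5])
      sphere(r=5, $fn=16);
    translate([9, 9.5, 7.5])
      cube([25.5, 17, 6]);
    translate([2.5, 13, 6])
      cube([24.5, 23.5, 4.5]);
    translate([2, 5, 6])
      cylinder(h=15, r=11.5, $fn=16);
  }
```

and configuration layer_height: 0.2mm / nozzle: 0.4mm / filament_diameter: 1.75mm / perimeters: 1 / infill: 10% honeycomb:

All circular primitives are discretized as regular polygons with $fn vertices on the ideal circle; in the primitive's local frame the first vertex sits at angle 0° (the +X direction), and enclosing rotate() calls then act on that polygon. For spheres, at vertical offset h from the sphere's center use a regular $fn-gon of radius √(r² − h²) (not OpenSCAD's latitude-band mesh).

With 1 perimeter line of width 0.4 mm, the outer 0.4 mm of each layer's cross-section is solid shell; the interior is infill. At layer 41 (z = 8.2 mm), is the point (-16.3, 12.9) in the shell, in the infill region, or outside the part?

At z = 8.2 mm: the r=5 sphere slices to a regular 16-gon of circumradius 3.842 (√(r²−h²) with h=3.2 from center); the cube at (9, 9.5) is present — its section is the full 25.5×17 rectangle; the cube at (2.5, 13) is present — its section is the full 24.5×23.5 rectangle; the r=11.5 cylinder at (2, 5) gives a regular 16-gon of circumradius 11.5 (constant along its height); Merging all regions: the regions partially overlap (shared area 313.45 mm²), so overlapping operands fuse into one piece — 1 connected region; (whole slice rotated 75° about Z — lengths, areas and connectivity unchanged). Overall, the cross-section is a single solid region. Undo the 75° rotation: the query point maps to (8.242, 19.083) in the un-rotated model frame. The nearest boundary edge runs (2.50, 16.40)→(2.50, 36.50); distance from the point to it = 5.74 mm. The point is inside the cross-section and 5.74 mm from the nearest boundary — more than the 0.4 mm shell width (1 × 0.4), so it's in the infill interior.

infill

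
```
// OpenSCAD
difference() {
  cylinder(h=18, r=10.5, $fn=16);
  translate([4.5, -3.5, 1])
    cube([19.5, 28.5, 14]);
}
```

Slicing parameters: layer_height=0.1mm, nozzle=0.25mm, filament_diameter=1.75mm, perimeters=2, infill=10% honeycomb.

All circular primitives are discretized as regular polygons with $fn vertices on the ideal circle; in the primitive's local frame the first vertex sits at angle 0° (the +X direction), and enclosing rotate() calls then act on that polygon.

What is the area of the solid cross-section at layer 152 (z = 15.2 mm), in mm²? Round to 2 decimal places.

337.53 mm²

At z = 15.2 mm: the r=10.5 cylinder gives a regular 16-gon of circumradius 10.5 (constant along its height) (area = (16/2)·10.500²·sin(360°/16) = 337.53 mm²); the cube at (4.5, -3.5) does not reach this height (z outside [1, 15]); Taking the first minus the rest: none of the subtracted shapes is present at this height, so the r=10.5 cylinder is unchanged — area = 337.53 mm². Overall, the cross-section is a single solid region. Net area = 337.53 mm².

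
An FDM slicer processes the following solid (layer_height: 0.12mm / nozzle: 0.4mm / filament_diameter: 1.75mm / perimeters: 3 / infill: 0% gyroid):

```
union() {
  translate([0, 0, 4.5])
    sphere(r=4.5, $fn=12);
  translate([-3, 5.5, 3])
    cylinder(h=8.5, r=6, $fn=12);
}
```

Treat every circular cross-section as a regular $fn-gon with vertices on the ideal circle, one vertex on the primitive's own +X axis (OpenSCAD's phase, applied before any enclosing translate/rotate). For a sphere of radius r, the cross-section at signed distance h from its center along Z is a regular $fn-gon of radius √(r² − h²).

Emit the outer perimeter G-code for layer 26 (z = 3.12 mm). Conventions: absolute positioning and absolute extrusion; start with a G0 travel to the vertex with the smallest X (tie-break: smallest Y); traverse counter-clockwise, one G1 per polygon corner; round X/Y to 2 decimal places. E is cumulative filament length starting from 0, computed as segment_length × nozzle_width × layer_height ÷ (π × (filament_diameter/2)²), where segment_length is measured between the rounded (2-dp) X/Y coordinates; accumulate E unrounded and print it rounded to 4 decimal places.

G0 X-9.00 Y5.50 Z3.12
G1 X-8.20 Y2.50 E0.0620
G1 X-6.00 Y0.30 E0.1240
G1 X-4.24 Y-0.17 E0.1604
G1 X-3.71 Y-2.14 E0.2011
G1 X-2.14 Y-3.71 E0.2454
G1 X0.00 Y-4.28 E0.2896
G1 X2.14 Y-3.71 E0.3338
G1 X3.71 Y-2.14 E0.3781
G1 X4.28 Y0.00 E0.4223
G1 X3.71 Y2.14 E0.4665
G1 X2.44 Y3.41 E0.5024
G1 X3.00 Y5.50 E0.5455
G1 X2.20 Y8.50 E0.6075
G1 X0.00 Y10.70 E0.6696
G1 X-3.00 Y11.50 E0.7315
G1 X-6.00 Y10.70 E0.7935
G1 X-8.20 Y8.50 E0.8556
G1 X-9.00 Y5.50 E0.9176

At z = 3.12 mm: the sphere: section is a regular 12-gon, circumradius = √(r²−h²) = √(4.5²−1.38²) = 4.283; the r=6 cylinder at (-3, 5.5) contributes a regular 12-gon of circumradius 6; Merging all regions: the regions partially overlap (shared area 20.29 mm²), so overlapping operands fuse into one piece — 1 connected region. The outline is a single polygon with 18 vertices. Extrusion per mm of travel: 0.4 × 0.12 / (π × 0.875²) = 0.019956. Accumulating E over each segment gives final E = 0.9176.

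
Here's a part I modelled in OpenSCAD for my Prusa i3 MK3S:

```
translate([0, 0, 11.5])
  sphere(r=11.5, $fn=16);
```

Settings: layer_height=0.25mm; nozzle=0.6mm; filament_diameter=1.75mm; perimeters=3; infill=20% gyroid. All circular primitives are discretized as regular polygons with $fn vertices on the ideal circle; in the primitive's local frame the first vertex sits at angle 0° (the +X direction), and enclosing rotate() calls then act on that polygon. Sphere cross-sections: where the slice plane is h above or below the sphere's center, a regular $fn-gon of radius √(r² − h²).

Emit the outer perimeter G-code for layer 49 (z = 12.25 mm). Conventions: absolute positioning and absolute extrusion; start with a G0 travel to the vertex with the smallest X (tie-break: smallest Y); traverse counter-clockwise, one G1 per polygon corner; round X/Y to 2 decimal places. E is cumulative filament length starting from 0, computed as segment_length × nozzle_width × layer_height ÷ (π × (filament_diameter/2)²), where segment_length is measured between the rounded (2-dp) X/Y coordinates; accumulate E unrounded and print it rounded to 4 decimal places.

At z = 12.25 mm: the r=11.5 sphere contributes a regular 16-gon of circumradius √(11.5²−0.75²) = 11.476. The outline is a single polygon with 16 vertices. Extrusion per mm of travel: 0.6 × 0.25 / (π × 0.875²) = 0.062363. Accumulating E over each segment gives final E = 4.4671.

G0 X-11.48 Y0.00 Z12.25
G1 X-10.60 Y-4.39 E0.2792
G1 X-8.11 Y-8.11 E0.5584
G1 X-4.39 Y-10.60 E0.8375
G1 X0.00 Y-11.48 E1.1168
G1 X4.39 Y-10.60 E1.3960
G1 X8.11 Y-8.11 E1.6751
G1 X10.60 Y-4.39 E1.9543
G1 X11.48 Y0.00 E2.2335
G1 X10.60 Y4.39 E2.5127
G1 X8.11 Y8.11 E2.7919
G1 X4.39 Y10.60 E3.0711
G1 X0.00 Y11.48 E3.3503
G1 X-4.39 Y10.60 E3.6295
G1 X-8.11 Y8.11 E3.9087
G1 X-10.60 Y4.39 E4.1878
G1 X-11.48 Y0.00 E4.4671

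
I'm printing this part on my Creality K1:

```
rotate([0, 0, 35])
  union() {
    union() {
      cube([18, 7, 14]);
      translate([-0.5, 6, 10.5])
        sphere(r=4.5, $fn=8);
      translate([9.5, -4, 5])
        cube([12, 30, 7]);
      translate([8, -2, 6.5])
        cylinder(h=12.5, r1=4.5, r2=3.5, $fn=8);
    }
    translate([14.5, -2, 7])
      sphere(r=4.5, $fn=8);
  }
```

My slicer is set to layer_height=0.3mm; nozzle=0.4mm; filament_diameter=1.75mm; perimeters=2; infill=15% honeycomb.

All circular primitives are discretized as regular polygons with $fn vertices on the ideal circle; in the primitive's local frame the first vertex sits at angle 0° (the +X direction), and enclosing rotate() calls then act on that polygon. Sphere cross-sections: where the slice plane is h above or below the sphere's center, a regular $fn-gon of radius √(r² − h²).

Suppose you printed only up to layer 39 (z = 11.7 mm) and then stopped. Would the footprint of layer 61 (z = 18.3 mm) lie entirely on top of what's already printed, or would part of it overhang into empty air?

Compare the two slices. At z = 11.7: the cube (footprint 18×7) is included at this height (area 126.00 mm²); the r=4.5 sphere at (-0.5, 6) slices to a regular 8-gon of circumradius 4.337 (√(r²−h²) with h=1.2 from center) (area = (8/2)·4.337²·sin(360°/8) = 53.20 mm²); the 12×30 cube at (9.5, -4) contributes its full rectangle (area 360.00 mm²); the cone at (8, -2) (r1=4.5→r2=3.5) has section circumradius 4.084 here — a regular 8-gon (area = (8/2)·4.084²·sin(360°/8) = 47.18 mm²); Taking the union: the regions partially overlap — summed areas 586.38 mm² minus the doubly-counted overlap 91.90 mm² gives 494.48 mm² — area = 494.48 mm²; the sphere at (14.5, -2) does not reach this height (|z−center|=4.700 > r=4.5); Taking the union: only that combined region is present, so the union is just that shape — area = 494.48 mm²; (whole slice rotated 35° about Z — lengths, areas and connectivity unchanged). At z = 18.3: the cube does not reach this height (z outside [0, 14]); the sphere at (-0.5, 6) is absent (|z−center|=7.800 > r=4.5); the cube at (9.5, -4) does not reach this height (z outside [5, 12]); the cone at (8, -2) (r1=4.5→r2=3.5) has section circumradius 3.556 here — a regular 8-gon (area = (8/2)·3.556²·sin(360°/8) = 35.77 mm²); Taking the union: only the cone at (8, -2) is present, so the union is just that shape — area = 35.77 mm²; the sphere at (14.5, -2) is absent (|z−center|=11.300 > r=4.5); Taking the union: only the result so far is present, so the union is just that shape — area = 35.77 mm²; (rotated 35° about Z; rotation is an isometry so areas/perimeters/island counts are preserved). Checking containment: the cross-section at z = 18.3 is a subset of the cross-section at z = 11.7.

entirely on top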